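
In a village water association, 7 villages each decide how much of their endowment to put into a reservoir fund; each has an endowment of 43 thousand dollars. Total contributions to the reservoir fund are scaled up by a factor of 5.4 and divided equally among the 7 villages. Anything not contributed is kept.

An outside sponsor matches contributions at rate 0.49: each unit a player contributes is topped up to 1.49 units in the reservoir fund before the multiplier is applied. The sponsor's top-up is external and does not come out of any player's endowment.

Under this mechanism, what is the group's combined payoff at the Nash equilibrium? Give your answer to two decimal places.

With the mechanism, a contributed unit returns 5.4 × 1.49 / 7 = 1.1494 per unit of net cost to the contributor — now above 1 — so contributing fully is weakly dominant for every player.
So the Nash equilibrium is full contribution by all 7; the group earns 5.4 × 1.49 × 301 = 2421.85.

2421.85 thousand dollars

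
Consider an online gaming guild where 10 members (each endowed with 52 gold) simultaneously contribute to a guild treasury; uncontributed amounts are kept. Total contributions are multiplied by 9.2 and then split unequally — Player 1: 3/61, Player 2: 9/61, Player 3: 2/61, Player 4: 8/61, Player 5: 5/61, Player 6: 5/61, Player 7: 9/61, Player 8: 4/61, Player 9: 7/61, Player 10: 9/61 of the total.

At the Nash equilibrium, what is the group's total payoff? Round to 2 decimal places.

2652.00 gold

Player j's private return per contributed unit is 9.2 × (j's share). Contributing is weakly dominant for j when that share is at least 1/9.2 = 0.1087, and contributing 0 is dominant otherwise.
Player 2, Player 4, Player 7, Player 9 and Player 10 clear that bar, contributing 52 each; the remaining 5 contribute 0. Total contributed: 260.
The guild treasury pays out 9.2 × 260 = 2392.00 in total (split across the unequal shares, but the aggregate is all that matters for the group sum).
The 5 free-riders keep 52 each, adding 260. Group total = 260 + 2392.00 = 2652.00.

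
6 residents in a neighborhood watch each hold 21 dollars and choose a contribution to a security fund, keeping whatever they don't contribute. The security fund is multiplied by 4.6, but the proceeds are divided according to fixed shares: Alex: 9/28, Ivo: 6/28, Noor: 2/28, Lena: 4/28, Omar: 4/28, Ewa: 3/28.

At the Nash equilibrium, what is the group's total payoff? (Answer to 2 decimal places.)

For player j, contributing a unit is worthwhile iff 4.6 × (j's share) ≥ 1, i.e. iff j's share is at least 0.2174.
Only Alex (9/28) clears that bar, contributing 21; the remaining 5 contribute 0. Total contributed: 21.
The security fund pays out 4.6 × 21 = 96.60 in total (split across the unequal shares, but the aggregate is all that matters for the group sum).
The 5 free-riders keep 21 each, adding 105. Group total = 105 + 96.60 = 201.60.

201.60 dollars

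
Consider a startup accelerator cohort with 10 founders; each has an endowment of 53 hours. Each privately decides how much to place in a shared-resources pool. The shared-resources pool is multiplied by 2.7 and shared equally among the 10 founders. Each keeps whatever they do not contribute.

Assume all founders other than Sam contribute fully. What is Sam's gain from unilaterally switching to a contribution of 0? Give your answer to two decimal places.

38.69 hours

Switching from a contribution of 53 to 0 lets Sam keep an extra 53 hours, but lowers the shared-resources pool by 53, which costs Sam their own share of that drop: 2.7/10 × 53 = 14.31.
Net gain = 53 − 14.31 = 38.69. The private return per contributed unit (0.2700) is below 1, so free-riding is indeed the best response regardless of what the others do.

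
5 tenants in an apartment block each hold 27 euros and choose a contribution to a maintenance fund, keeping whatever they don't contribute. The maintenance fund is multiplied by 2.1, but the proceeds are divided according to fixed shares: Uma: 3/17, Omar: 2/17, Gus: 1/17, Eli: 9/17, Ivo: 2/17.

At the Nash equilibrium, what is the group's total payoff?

164.70 euros

A player with share s gets back 2.1·s per unit contributed, so full contribution is dominant for anyone with s > 1/2.1 = 0.4762 and zero contribution is dominant for anyone below.
Eli alone (share 9/17) is above the threshold, contributing 27; the remaining 4 contribute 0. Total contributed: 27.
The maintenance fund pays out 2.1 × 27 = 56.70 in total (split across the unequal shares, but the aggregate is all that matters for the group sum).
The 4 free-riders keep 27 each, adding 108. Group total = 108 + 56.70 = 164.70.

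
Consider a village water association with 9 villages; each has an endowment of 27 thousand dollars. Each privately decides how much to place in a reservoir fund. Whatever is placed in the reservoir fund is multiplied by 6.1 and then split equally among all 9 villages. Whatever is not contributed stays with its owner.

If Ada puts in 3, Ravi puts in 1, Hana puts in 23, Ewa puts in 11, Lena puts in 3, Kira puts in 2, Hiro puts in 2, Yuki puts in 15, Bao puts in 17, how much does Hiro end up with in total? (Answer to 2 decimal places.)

Total contributed: 3 + 1 + 23 + 11 + 3 + 2 + 2 + 15 + 17 = 77.
Each receives 6.1 × 77 / 9 = 52.19 from the reservoir fund.
Hiro keeps 27 − 2 = 25, so Hiro's payoff is 25 + 52.19 = 77.19.

77.19 thousand dollars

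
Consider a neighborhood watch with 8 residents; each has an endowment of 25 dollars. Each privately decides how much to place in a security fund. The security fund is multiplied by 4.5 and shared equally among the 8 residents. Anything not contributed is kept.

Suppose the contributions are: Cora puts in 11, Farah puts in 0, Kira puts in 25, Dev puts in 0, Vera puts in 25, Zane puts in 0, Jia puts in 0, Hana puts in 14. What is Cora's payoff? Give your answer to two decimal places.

56.19 dollars

Total contributed: 11 + 0 + 25 + 0 + 25 + 0 + 0 + 14 = 75.
Each receives 4.5 × 75 / 8 = 42.19 from the security fund.
Cora keeps 25 − 11 = 14, so Cora's payoff is 14 + 42.19 = 56.19.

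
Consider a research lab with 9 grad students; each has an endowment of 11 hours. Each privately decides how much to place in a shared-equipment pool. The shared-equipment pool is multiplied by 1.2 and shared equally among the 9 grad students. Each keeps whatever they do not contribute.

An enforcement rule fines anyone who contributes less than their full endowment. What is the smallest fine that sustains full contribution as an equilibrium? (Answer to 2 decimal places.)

Given the others contribute fully, the best deviation is to contribute 0 (any partial contribution still incurs the fine and gives up units whose private return 0.1333 is below 1).
Deviating from 11 to 0 saves 11 hours but forfeits the deviator's share of the drop in the shared-equipment pool: 1.2/9 × 11 = 1.47.
So the deviation gain is 11 − 1.47 = 9.53, and the fine must be at least 9.53 hours to wipe it out.

9.53 hours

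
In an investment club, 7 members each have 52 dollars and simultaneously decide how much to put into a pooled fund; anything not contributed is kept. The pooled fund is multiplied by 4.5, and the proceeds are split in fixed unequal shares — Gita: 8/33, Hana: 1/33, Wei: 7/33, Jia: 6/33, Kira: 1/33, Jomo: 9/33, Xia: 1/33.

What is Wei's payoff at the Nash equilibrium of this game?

For player j, contributing a unit is worthwhile iff 4.5 × (j's share) ≥ 1, i.e. iff j's share is at least 0.2222.
Gita and Jomo are above the threshold, contributing 52 each; the remaining 5 contribute 0. Total contributed: 104.
Wei keeps 52 and receives 4.5 × 104 × 7/33 = 99.27 from the pooled fund, for a payoff of 151.27.

151.27 dollars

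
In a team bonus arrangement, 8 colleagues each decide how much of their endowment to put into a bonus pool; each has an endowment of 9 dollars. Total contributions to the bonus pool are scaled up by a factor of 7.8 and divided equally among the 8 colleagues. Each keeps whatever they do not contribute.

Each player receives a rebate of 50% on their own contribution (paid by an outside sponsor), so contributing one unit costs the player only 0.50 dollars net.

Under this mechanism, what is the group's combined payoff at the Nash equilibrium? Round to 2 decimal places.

Under the mechanism each unit contributed yields (7.8/8) / 0.50 = 1.9500 back to its contributor per unit of net cost, which exceeds 1, making full contribution the dominant choice for everyone.
So the Nash equilibrium is full contribution by all 8; the group earns 8 × (9 × 0.50 + 7.8 × 9) = 597.60.

597.60 dollars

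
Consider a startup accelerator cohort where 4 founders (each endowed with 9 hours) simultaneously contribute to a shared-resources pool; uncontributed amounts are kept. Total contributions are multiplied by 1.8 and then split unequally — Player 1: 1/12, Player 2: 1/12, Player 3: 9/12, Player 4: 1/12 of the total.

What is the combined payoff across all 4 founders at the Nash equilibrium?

43.20 hours

Each unit j contributes comes back to j as 1.8 × (j's share), so j prefers to contribute only if that share exceeds 1/1.8 = 0.5556; otherwise keeping the unit dominates.
Only Player 3 (9/12) clears that bar, contributing 9; the remaining 3 contribute 0. Total contributed: 9.
The shared-resources pool pays out 1.8 × 9 = 16.20 in total (split across the unequal shares, but the aggregate is all that matters for the group sum).
The 3 free-riders keep 9 each, adding 27. Group total = 27 + 16.20 = 43.20.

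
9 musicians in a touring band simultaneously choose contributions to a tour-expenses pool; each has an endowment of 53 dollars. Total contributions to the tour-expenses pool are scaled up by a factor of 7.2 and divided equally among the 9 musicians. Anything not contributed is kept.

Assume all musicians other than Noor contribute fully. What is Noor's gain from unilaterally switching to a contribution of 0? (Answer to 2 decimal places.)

10.60 dollars

Switching from a contribution of 53 to 0 lets Noor keep an extra 53 dollars, but lowers the tour-expenses pool by 53, which costs Noor their own share of that drop: 7.2/9 × 53 = 42.40.
Net gain = 53 − 42.40 = 10.60. The private return per contributed unit (0.8000) is below 1, so free-riding is indeed the best response regardless of what the others do.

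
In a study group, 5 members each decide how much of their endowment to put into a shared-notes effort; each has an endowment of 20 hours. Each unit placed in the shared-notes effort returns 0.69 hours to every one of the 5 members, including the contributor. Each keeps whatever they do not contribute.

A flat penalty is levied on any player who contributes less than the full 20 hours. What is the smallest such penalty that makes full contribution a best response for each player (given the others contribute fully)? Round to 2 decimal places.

6.20 hours

Given the others contribute fully, the best deviation is to contribute 0 (any partial contribution still incurs the fine and gives up units whose private return 0.69 is below 1).
Deviating from 20 to 0 saves 20 hours but forfeits the deviator's share of the drop in the shared-notes effort: 0.69 × 20 = 13.80.
So the deviation gain is 20 − 13.80 = 6.20, and the fine must be at least 6.20 hours to wipe it out.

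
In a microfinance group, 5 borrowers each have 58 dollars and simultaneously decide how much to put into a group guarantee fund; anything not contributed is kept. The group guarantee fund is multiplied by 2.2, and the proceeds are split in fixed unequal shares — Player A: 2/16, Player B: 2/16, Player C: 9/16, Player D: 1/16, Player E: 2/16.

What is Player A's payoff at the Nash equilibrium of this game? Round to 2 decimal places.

73.95 dollars

For player j, contributing a unit is worthwhile iff 2.2 × (j's share) ≥ 1, i.e. iff j's share is at least 0.4545.
Player C alone (share 9/16) is above the threshold, contributing 58; the remaining 4 contribute 0. Total contributed: 58.
Player A keeps 58 and receives 2.2 × 58 × 2/16 = 15.95 from the group guarantee fund, for a payoff of 73.95.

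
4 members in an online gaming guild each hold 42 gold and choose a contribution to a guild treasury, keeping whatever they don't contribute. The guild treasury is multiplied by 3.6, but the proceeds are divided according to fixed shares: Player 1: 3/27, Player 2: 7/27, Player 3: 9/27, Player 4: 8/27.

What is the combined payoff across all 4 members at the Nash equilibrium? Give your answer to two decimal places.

386.40 gold

A player with share s gets back 3.6·s per unit contributed, so full contribution is dominant for anyone with s > 1/3.6 = 0.2778 and zero contribution is dominant for anyone below.
Player 3 and Player 4 clear that bar, contributing 42 each; the remaining 2 contribute 0. Total contributed: 84.
The guild treasury pays out 3.6 × 84 = 302.40 in total (split across the unequal shares, but the aggregate is all that matters for the group sum).
The 2 free-riders keep 42 each, adding 84. Group total = 84 + 302.40 = 386.40.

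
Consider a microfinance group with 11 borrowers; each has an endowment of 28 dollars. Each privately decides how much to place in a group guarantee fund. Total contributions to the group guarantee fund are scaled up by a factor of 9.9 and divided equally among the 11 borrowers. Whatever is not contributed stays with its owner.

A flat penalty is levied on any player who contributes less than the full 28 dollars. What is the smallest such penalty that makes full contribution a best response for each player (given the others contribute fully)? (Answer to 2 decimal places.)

2.80 dollars

Given the others contribute fully, the best deviation is to contribute 0 (any partial contribution still incurs the fine and gives up units whose private return 0.9000 is below 1).
Deviating from 28 to 0 saves 28 dollars but forfeits the deviator's share of the drop in the group guarantee fund: 9.9/11 × 28 = 25.20.
So the deviation gain is 28 − 25.20 = 2.80, and the fine must be at least 2.80 dollars to wipe it out.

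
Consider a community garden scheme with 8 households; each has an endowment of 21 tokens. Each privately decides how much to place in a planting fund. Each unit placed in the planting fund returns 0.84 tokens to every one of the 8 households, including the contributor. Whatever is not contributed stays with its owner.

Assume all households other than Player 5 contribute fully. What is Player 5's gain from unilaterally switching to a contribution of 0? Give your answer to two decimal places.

3.36 tokens

Switching from a contribution of 21 to 0 lets Player 5 keep an extra 21 tokens, but lowers the planting fund by 21, which costs Player 5 their own share of that drop: 0.84 × 21 = 17.64.
Net gain = 21 − 17.64 = 3.36. The private return per contributed unit (0.84) is below 1, so free-riding is indeed the best response regardless of what the others do.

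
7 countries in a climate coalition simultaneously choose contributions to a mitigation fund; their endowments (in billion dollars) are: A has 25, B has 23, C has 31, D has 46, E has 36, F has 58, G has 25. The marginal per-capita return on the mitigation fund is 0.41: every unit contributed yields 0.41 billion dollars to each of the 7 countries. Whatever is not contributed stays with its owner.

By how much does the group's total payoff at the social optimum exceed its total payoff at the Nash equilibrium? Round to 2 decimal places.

456.28 billion dollars

The private return per contributed unit is 0.41 < 1 for everyone, so the Nash equilibrium is zero contribution and the group total is Σ E_j = 25 + 23 + 31 + 46 + 36 + 58 + 25 = 244.
Each contributed unit returns 2.870 to the group, so the social optimum is full contribution by everyone: group total = 2.870 × 244 = 700.28.
Efficiency loss = (2.870 − 1) × 244 = 456.28.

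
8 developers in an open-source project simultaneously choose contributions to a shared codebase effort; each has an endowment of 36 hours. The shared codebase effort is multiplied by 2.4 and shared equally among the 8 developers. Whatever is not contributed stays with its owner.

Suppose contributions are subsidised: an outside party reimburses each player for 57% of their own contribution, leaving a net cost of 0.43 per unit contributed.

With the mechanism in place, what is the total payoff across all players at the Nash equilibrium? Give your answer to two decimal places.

288.00 hours

The effective private return is (2.4/8) / 0.43 = 0.6977, which is still under 1, so the mechanism doesn't change anyone's dominant strategy: zero contribution.
Everyone keeps their endowment and the group total is 8 × 36 = 288.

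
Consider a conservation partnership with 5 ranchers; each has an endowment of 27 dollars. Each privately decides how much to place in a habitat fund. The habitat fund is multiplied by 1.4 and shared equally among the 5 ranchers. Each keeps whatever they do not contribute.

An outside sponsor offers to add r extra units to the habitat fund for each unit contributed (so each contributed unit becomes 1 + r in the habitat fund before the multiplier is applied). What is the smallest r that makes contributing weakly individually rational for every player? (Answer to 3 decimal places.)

With matching at rate r, one contributed unit becomes (1 + r) in the habitat fund and returns 1.4 × (1 + r) / 5 to the contributor.
Setting this equal to 1: 1 + r = 5/1.4 = 3.5714.
So the minimum matching rate is r = 3.5714 − 1 = 2.571.

2.571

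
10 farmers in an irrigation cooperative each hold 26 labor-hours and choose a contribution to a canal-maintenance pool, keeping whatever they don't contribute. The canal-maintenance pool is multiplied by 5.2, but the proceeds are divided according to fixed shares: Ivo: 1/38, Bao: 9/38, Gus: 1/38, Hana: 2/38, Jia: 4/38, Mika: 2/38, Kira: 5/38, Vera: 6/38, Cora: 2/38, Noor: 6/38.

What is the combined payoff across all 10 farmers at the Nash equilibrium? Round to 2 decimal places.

For player j, contributing a unit is worthwhile iff 5.2 × (j's share) ≥ 1, i.e. iff j's share is at least 0.1923.
Only Bao (9/38) clears that bar, contributing 26; the remaining 9 contribute 0. Total contributed: 26.
The canal-maintenance pool pays out 5.2 × 26 = 135.20 in total (split across the unequal shares, but the aggregate is all that matters for the group sum).
The 9 free-riders keep 26 each, adding 234. Group total = 234 + 135.20 = 369.20.

369.20 labor-hours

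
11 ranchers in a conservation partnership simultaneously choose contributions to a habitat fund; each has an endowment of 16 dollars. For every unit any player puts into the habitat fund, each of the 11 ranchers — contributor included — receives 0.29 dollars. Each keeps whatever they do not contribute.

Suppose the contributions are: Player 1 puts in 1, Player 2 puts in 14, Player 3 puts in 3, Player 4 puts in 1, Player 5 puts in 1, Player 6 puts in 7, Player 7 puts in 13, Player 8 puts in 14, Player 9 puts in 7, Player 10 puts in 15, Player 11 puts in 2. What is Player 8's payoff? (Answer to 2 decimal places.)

Total contributed: 1 + 14 + 3 + 1 + 1 + 7 + 13 + 14 + 7 + 15 + 2 = 78.
Each receives 0.29 × 78 = 22.62 from the habitat fund.
Player 8 keeps 16 − 14 = 2, so Player 8's payoff is 2 + 22.62 = 24.62.

24.62 dollars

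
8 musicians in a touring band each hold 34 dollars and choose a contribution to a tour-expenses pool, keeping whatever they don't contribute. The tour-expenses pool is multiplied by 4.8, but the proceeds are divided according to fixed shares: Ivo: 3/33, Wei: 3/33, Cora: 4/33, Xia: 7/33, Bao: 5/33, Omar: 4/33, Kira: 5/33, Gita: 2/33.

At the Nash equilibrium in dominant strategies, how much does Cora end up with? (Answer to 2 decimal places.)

53.78 dollars

For player j, contributing a unit is worthwhile iff 4.8 × (j's share) ≥ 1, i.e. iff j's share is at least 0.2083.
Xia alone (share 7/33) is above the threshold, contributing 34; the remaining 7 contribute 0. Total contributed: 34.
Cora keeps 34 and receives 4.8 × 34 × 4/33 = 19.78 from the tour-expenses pool, for a payoff of 53.78.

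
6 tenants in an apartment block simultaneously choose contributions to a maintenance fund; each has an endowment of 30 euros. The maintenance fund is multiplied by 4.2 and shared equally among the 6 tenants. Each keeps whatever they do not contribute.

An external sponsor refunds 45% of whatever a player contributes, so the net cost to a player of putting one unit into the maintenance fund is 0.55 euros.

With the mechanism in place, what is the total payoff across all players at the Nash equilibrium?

With the mechanism, a contributed unit returns (4.2/6) / 0.55 = 1.2727 per unit of net cost to the contributor — now above 1 — so contributing fully is weakly dominant for every player.
So the Nash equilibrium is full contribution by all 6; the group earns 6 × (30 × 0.45 + 4.2 × 30) = 837.00.

837.00 euros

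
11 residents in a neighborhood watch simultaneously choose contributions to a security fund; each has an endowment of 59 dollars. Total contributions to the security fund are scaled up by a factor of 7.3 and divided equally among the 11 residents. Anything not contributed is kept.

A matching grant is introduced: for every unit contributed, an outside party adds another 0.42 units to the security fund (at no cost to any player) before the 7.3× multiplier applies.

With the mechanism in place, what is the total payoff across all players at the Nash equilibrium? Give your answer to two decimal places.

The effective private return is 7.3 × 1.42 / 11 = 0.9424, which is still under 1, so the mechanism doesn't change anyone's dominant strategy: zero contribution.
Everyone keeps their endowment and the group total is 11 × 59 = 649.

649.00 dollars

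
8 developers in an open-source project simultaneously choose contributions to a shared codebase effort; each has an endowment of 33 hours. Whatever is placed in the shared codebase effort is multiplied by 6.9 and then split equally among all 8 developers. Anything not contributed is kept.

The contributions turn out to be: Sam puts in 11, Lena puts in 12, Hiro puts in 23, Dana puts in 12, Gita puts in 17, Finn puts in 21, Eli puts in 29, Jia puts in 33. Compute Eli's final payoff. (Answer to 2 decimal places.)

140.28 hours

Total contributed: 11 + 12 + 23 + 12 + 17 + 21 + 29 + 33 = 158.
Each receives 6.9 × 158 / 8 = 136.28 from the shared codebase effort.
Eli keeps 33 − 29 = 4, so Eli's payoff is 4 + 136.28 = 140.28.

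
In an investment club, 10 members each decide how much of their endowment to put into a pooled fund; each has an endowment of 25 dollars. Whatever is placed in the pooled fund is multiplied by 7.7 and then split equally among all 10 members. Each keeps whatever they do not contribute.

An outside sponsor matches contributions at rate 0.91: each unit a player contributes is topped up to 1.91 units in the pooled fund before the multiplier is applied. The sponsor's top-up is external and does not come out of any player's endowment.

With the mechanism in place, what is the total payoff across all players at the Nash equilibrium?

3676.75 dollars

The effective private return per unit is now 7.7 × 1.91 / 10 = 1.4707 > 1, so every player's dominant strategy flips to full contribution.
So the Nash equilibrium is full contribution by all 10; the group earns 7.7 × 1.91 × 250 = 3676.75.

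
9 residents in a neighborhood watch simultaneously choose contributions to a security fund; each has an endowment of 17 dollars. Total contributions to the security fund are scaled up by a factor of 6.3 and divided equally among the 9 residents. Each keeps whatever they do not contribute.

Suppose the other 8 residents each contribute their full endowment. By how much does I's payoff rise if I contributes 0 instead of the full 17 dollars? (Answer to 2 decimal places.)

5.10 dollars

Switching from a contribution of 17 to 0 lets I keep an extra 17 dollars, but lowers the security fund by 17, which costs I their own share of that drop: 6.3/9 × 17 = 11.90.
Net gain = 17 − 11.90 = 5.10. The private return per contributed unit (0.7000) is below 1, so free-riding is indeed the best response regardless of what the others do.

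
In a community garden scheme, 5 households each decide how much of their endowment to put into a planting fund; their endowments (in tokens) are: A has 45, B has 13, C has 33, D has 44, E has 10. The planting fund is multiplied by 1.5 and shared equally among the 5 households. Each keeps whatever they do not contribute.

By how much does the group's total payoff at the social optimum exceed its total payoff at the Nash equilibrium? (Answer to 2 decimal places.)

72.50 tokens

The private return per contributed unit is 1.5/5 = 0.3000 < 1 for every player regardless of endowment, so the Nash equilibrium is zero contribution and the group total is Σ E_j = 45 + 13 + 33 + 44 + 10 = 145.
Each contributed unit returns 1.500 to the group, so the social optimum is full contribution by everyone: group total = 1.500 × 145 = 217.50.
Efficiency loss = (1.500 − 1) × 145 = 72.50.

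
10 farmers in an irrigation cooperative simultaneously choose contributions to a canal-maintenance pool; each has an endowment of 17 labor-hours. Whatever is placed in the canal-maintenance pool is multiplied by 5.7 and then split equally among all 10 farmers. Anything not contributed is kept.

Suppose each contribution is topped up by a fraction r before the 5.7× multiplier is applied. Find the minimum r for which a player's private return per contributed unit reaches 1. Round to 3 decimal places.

With matching at rate r, one contributed unit becomes (1 + r) in the canal-maintenance pool and returns 5.7 × (1 + r) / 10 to the contributor.
Setting this equal to 1: 1 + r = 10/5.7 = 1.7544.
So the minimum matching rate is r = 1.7544 − 1 = 0.754.

0.754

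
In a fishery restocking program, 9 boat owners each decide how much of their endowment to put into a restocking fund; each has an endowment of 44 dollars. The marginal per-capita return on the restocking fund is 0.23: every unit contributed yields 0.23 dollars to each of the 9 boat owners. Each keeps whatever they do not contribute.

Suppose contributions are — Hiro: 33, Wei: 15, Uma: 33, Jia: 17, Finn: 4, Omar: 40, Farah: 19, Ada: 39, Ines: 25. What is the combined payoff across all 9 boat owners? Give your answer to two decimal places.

Total contributed: 33 + 15 + 33 + 17 + 4 + 40 + 19 + 39 + 25 = 225; total kept: 9 × 44 − 225 = 171.
The restocking fund pays out 0.23 × 9 × 225 = 465.75 in aggregate.
Group total = 171 + 465.75 = 636.75.

636.75 dollars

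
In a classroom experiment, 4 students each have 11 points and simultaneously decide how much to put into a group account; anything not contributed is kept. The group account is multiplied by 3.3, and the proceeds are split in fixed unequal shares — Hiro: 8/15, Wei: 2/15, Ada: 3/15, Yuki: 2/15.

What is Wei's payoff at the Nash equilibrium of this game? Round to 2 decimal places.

Each unit j contributes comes back to j as 3.3 × (j's share), so j prefers to contribute only if that share exceeds 1/3.3 = 0.3030; otherwise keeping the unit dominates.
Only Hiro (8/15) clears that bar, contributing 11; the remaining 3 contribute 0. Total contributed: 11.
Wei keeps 11 and receives 3.3 × 11 × 2/15 = 4.84 from the group account, for a payoff of 15.84.

15.84 points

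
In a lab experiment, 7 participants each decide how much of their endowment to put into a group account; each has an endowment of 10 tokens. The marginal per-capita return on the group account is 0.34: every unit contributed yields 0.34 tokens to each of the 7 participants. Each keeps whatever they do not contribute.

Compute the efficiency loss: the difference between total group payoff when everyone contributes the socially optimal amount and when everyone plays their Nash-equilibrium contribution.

96.60 tokens

The private return per contributed unit is 0.34 < 1, so contributing 0 is dominant for every player. At the Nash equilibrium everyone keeps their 10, and the group total is 7 × 10 = 70.
Each contributed unit returns 2.380 to the group as a whole (0.34 to each of 7 players), which exceeds 1, so the social optimum is full contribution: group total = 2.380 × 70 = 166.60.
Efficiency loss = 166.60 − 70 = 96.60.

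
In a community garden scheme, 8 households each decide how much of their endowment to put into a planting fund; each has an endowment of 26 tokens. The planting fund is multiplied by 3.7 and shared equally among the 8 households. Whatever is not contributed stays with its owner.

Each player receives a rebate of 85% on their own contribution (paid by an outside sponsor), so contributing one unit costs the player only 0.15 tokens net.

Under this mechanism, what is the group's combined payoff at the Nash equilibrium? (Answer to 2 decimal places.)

946.40 tokens

Under the mechanism each unit contributed yields (3.7/8) / 0.15 = 3.0833 back to its contributor per unit of net cost, which exceeds 1, making full contribution the dominant choice for everyone.
So the Nash equilibrium is full contribution by all 8; the group earns 8 × (26 × 0.85 + 3.7 × 26) = 946.40.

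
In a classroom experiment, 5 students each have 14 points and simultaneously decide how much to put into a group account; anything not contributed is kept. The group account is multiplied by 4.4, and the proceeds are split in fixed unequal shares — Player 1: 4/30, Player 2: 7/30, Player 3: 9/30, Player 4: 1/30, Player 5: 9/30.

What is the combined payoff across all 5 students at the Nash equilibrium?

A player with share s gets back 4.4·s per unit contributed, so full contribution is dominant for anyone with s > 1/4.4 = 0.2273 and zero contribution is dominant for anyone below.
Player 2, Player 3 and Player 5 are above the threshold, contributing 14 each; the remaining 2 contribute 0. Total contributed: 42.
The group account pays out 4.4 × 42 = 184.80 in total (split across the unequal shares, but the aggregate is all that matters for the group sum).
The 2 free-riders keep 14 each, adding 28. Group total = 28 + 184.80 = 212.80.

212.80 points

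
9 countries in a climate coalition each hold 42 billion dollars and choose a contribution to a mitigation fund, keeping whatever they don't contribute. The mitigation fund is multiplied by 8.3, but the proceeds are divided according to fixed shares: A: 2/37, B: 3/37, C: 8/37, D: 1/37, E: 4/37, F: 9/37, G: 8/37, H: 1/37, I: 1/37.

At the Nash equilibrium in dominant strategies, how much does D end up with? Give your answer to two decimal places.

70.26 billion dollars

Each unit j contributes comes back to j as 8.3 × (j's share), so j prefers to contribute only if that share exceeds 1/8.3 = 0.1205; otherwise keeping the unit dominates.
C, F and G clear that bar, contributing 42 each; the remaining 6 contribute 0. Total contributed: 126.
D keeps 42 and receives 8.3 × 126 × 1/37 = 28.26 from the mitigation fund, for a payoff of 70.26.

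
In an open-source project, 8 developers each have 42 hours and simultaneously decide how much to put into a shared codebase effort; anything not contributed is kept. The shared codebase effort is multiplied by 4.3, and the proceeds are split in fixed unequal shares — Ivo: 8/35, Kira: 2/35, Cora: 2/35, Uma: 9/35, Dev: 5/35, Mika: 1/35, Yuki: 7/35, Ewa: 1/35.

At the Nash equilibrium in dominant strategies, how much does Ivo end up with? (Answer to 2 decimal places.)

Player j's private return per contributed unit is 4.3 × (j's share). Contributing is weakly dominant for j when that share is at least 1/4.3 = 0.2326, and contributing 0 is dominant otherwise.
Only Uma (9/35) clears that bar, contributing 42; the remaining 7 contribute 0. Total contributed: 42.
Ivo keeps 42 and receives 4.3 × 42 × 8/35 = 41.28 from the shared codebase effort, for a payoff of 83.28.

83.28 hours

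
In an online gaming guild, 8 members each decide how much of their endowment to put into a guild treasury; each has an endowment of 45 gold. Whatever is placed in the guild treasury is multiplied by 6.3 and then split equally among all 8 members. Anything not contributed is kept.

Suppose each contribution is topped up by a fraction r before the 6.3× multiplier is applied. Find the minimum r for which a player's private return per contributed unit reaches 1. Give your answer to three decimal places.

0.270

With matching at rate r, one contributed unit becomes (1 + r) in the guild treasury and returns 6.3 × (1 + r) / 8 to the contributor.
Setting this equal to 1: 1 + r = 8/6.3 = 1.2698.
So the minimum matching rate is r = 1.2698 − 1 = 0.270.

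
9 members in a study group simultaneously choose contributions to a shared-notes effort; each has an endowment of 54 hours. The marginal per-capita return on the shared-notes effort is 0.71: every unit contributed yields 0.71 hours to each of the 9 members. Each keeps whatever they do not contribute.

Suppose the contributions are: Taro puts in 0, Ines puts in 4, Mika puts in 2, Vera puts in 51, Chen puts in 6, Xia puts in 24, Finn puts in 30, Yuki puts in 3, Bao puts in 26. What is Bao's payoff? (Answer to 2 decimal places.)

Total contributed: 0 + 4 + 2 + 51 + 6 + 24 + 30 + 3 + 26 = 146.
Each receives 0.71 × 146 = 103.66 from the shared-notes effort.
Bao keeps 54 − 26 = 28, so Bao's payoff is 28 + 103.66 = 131.66.

131.66 hours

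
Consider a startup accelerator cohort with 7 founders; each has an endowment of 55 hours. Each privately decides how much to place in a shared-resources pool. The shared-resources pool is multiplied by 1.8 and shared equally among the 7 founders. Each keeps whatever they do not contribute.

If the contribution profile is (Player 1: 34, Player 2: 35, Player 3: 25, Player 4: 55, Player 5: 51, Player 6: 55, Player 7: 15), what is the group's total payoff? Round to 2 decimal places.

601.00 hours

Total contributed: 34 + 35 + 25 + 55 + 51 + 55 + 15 = 270; total kept: 7 × 55 − 270 = 115.
The shared-resources pool pays out 1.8 × 270 = 486.00 in aggregate.
Group total = 115 + 486.00 = 601.00.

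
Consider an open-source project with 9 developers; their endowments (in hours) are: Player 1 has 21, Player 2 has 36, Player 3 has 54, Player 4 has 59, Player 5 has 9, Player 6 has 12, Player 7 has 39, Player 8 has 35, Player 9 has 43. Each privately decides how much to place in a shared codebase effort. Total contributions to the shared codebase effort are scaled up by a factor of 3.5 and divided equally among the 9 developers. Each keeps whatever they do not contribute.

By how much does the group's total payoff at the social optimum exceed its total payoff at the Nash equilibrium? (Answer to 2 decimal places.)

770.00 hours

The private return per contributed unit is 3.5/9 = 0.3889 < 1 for every player regardless of endowment, so the Nash equilibrium is zero contribution and the group total is Σ E_j = 21 + 36 + 54 + 59 + 9 + 12 + 39 + 35 + 43 = 308.
Each contributed unit returns 3.500 to the group, so the social optimum is full contribution by everyone: group total = 3.500 × 308 = 1078.00.
Efficiency loss = (3.500 − 1) × 308 = 770.00.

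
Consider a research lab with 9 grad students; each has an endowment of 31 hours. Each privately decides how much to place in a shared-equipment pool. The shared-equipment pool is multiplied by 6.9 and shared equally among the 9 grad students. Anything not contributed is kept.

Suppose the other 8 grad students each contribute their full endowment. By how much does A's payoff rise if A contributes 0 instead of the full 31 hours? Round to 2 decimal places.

7.23 hours

Switching from a contribution of 31 to 0 lets A keep an extra 31 hours, but lowers the shared-equipment pool by 31, which costs A their own share of that drop: 6.9/9 × 31 = 23.77.
Net gain = 31 − 23.77 = 7.23. The private return per contributed unit (0.7667) is below 1, so free-riding is indeed the best response regardless of what the others do.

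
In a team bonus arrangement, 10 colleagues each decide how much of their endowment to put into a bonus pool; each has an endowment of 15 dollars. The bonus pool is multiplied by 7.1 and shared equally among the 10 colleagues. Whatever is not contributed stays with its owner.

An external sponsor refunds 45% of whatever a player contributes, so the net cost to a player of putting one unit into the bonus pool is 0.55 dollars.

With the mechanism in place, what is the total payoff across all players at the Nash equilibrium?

The effective private return per unit is now (7.1/10) / 0.55 = 1.2909 > 1, so every player's dominant strategy flips to full contribution.
So the Nash equilibrium is full contribution by all 10; the group earns 10 × (15 × 0.45 + 7.1 × 15) = 1132.50.

1132.50 dollars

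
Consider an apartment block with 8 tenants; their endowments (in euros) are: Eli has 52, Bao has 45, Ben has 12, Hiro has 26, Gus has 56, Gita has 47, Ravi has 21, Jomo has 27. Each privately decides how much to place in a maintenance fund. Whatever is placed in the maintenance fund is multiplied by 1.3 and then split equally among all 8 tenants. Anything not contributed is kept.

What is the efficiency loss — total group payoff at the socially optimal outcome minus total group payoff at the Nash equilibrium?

The private return per contributed unit is 1.3/8 = 0.1625 < 1 for every player regardless of endowment, so the Nash equilibrium is zero contribution and the group total is Σ E_j = 52 + 45 + 12 + 26 + 56 + 47 + 21 + 27 = 286.
Each contributed unit returns 1.300 to the group, so the social optimum is full contribution by everyone: group total = 1.300 × 286 = 371.80.
Efficiency loss = (1.300 − 1) × 286 = 85.80.

85.80 euros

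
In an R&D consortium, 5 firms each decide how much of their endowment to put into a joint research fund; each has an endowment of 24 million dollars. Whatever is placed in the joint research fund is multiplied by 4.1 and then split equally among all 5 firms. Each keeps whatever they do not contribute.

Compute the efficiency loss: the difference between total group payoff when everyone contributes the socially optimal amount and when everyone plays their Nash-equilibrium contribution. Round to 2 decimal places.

Each contributed unit returns 4.1/5 = 0.8200 to its contributor — below 1 — so contributing 0 is dominant for every player. At the Nash equilibrium everyone keeps their 24, and the group total is 5 × 24 = 120.
Each contributed unit returns 4.100 to the group as a whole (0.8200 to each of 5 players), which exceeds 1, so the social optimum is full contribution: group total = 4.100 × 120 = 492.00.
Efficiency loss = 492.00 − 120 = 372.00.

372.00 million dollars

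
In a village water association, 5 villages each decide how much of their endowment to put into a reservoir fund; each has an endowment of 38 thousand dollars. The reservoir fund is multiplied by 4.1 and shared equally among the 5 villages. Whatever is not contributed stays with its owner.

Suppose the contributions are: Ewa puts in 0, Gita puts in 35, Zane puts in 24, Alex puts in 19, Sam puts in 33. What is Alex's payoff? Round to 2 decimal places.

110.02 thousand dollars

Total contributed: 0 + 35 + 24 + 19 + 33 = 111.
Each receives 4.1 × 111 / 5 = 91.02 from the reservoir fund.
Alex keeps 38 − 19 = 19, so Alex's payoff is 19 + 91.02 = 110.02.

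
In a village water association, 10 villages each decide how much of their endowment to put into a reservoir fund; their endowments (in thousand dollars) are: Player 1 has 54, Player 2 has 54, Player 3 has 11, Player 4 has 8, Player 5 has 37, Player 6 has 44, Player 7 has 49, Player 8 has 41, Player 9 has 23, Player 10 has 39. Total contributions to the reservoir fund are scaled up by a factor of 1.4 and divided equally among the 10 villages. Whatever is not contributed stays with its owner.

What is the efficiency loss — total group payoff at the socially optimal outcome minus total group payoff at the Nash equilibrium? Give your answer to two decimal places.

The private return per contributed unit is 1.4/10 = 0.1400 < 1 for every player regardless of endowment, so the Nash equilibrium is zero contribution and the group total is Σ E_j = 54 + 54 + 11 + 8 + 37 + 44 + 49 + 41 + 23 + 39 = 360.
Each contributed unit returns 1.400 to the group, so the social optimum is full contribution by everyone: group total = 1.400 × 360 = 504.00.
Efficiency loss = (1.400 − 1) × 360 = 144.00.

144.00 thousand dollars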